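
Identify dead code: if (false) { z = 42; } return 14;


condition is constant false, so the whole block is unreachable
Dead: 'if (false) { z = 42; }'


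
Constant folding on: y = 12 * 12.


12 * 12 = 144 at compile time
Optimized: y = 144


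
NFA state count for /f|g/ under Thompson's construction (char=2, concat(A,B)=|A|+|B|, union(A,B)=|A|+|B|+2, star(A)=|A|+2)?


Syntax tree has 2 char leaf(s), 1 union(s), 0 star(s)
chars contribute 2×2 = 4; each union adds +2; each star adds +2
Total: 4 + 2 + 0 = 6 states


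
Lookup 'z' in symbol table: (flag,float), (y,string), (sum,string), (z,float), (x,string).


Lookup 'z' → type float


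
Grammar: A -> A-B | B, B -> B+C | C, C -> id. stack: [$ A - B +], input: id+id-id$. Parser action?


no handle; shift 'id'
Action: shift


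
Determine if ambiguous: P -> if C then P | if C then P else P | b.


dangling else: 'if C then if C then b else b' parses two ways
Ambiguous


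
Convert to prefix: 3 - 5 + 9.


left-to-right (same/higher precedence on left): tree is (+ (- 3 5) 9)
Prefix: + - 3 5 9


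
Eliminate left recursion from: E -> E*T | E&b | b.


Left-recursive alternatives: E*T, E&b; non-recursive: b
Introduce E': E -> bE', E' -> *TE' | &bE' | ε


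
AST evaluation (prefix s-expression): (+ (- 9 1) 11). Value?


Evaluate inner: (- 9 1) = 8
Evaluate root: (+ 8 11) = 19
Result: 19


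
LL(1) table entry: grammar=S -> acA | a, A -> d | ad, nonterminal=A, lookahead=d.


For [A, d]: 'd' ∈ FIRST(d)
Entry: A -> d


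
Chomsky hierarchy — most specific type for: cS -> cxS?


LHS has context (more than one symbol) and |LHS| ≤ |RHS|
Classification: Type 1 (Context-Sensitive)


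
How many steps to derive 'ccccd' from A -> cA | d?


Derivation: A => cA => ccA => cccA => ccccA => ccccd
Steps: 5


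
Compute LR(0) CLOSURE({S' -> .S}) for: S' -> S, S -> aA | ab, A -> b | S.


Start: S' -> .S
For each item with dot before a nonterminal B, add B -> .γ for every B-production
Closure: [S' -> .S, S -> .aA, S -> .ab]


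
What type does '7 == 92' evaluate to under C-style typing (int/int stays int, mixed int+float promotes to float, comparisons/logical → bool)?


Operand types: int == int
Rule: comparison yields bool
Result type: bool


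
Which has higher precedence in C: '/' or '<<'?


'/' is multiplicative (level 10); '<<' is shift (level 8)
Higher level binds tighter
'/' has higher precedence than '<<'


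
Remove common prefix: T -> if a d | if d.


Common prefix: 'if'
Factored: T -> if T', T' -> a d | d


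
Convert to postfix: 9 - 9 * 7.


* has higher precedence, evaluate 9*7 first
Postfix: 9 9 7 * -


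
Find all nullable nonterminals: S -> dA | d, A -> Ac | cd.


A nonterminal is nullable iff some alternative derives ε (directly, or every symbol in it is nullable)
Nullable: {}


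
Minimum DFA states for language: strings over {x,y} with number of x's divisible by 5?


Track (count of x) mod 5: states 0..4, accept at 0
Minimal DFA: 5 states


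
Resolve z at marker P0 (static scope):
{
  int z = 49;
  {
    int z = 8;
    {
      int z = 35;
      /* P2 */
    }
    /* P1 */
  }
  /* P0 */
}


z declared in the same block as P0
z = 49


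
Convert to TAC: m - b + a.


Break into single-operator statements:
t1 = m - b
t2 = t1 + a


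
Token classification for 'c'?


Pattern: letter/underscore followed by alphanumerics, not a keyword
Type: IDENTIFIER


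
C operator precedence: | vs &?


'&' is bitwise AND (level 5); '|' is bitwise OR (level 3)
Higher level binds tighter
'&' has higher precedence than '|'


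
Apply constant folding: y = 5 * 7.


5 * 7 = 35 at compile time
Optimized: y = 35


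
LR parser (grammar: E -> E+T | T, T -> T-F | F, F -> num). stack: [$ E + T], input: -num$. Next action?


'-' can extend T; shift to build T -> T-F
Action: shift


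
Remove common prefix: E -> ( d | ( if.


Common prefix: '('
Factored: E -> ( E', E' -> d | if


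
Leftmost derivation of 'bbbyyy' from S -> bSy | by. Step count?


Derivation: S => bSy => bbSyy => bbbyyy
Steps: 3


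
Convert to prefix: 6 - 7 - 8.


left-to-right (same/higher precedence on left): tree is (- (- 6 7) 8)
Prefix: - - 6 7 8


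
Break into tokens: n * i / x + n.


Scan left to right, longest-match per lexeme
Tokens: ID(n), OP(*), ID(i), OP(/), ID(x), OP(+), ID(n)


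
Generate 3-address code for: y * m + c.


Break into single-operator statements:
t1 = y * m
t2 = t1 + c


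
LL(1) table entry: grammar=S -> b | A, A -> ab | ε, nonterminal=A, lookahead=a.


For [A, a]: 'a' ∈ FIRST(ab)
Entry: A -> ab


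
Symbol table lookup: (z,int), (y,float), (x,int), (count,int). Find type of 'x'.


Lookup 'x' → type int


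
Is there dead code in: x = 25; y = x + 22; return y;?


x is read by y's definition; y is returned
No dead code


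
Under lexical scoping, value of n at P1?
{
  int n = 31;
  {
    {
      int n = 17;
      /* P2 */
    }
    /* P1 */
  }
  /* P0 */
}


P1's block does not declare n; resolves to the enclosing declaration at depth 0
n = 31


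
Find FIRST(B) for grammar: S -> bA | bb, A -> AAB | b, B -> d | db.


Per alternative of B: FIRST(d) = {d}; FIRST(db) = {d}
FIRST(B) = {d}


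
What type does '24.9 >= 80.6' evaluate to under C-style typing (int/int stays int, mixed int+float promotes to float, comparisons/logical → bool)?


Operand types: float >= float
Rule: comparison yields bool
Result type: bool


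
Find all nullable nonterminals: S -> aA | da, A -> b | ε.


A nonterminal is nullable iff some alternative derives ε (directly, or every symbol in it is nullable)
Nullable: {A}


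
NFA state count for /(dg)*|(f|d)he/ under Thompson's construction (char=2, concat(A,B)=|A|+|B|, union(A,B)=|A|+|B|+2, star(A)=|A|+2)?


Syntax tree has 6 char leaf(s), 2 union(s), 1 star(s)
chars contribute 6×2 = 12; each union adds +2; each star adds +2
Total: 12 + 4 + 2 = 18 states


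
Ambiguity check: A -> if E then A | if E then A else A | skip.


dangling else: 'if E then if E then skip else skip' parses two ways
Ambiguous


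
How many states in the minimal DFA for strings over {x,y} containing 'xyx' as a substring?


KMP-style automaton: 3 progress states + 1 absorbing accept = 4
Minimal DFA: 4 states


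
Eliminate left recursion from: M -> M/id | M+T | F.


Left-recursive alternatives: M/id, M+T; non-recursive: F
Introduce M': M -> FM', M' -> /idM' | +TM' | ε


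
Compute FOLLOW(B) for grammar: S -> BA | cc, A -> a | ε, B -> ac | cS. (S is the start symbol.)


$ ∈ FOLLOW(S). For each A -> αBβ: add FIRST(β)\{ε} to FOLLOW(B); if β nullable, add FOLLOW(A).
FOLLOW(B) = {$, a}


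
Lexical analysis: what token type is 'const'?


Pattern: reserved word
Type: KEYWORD


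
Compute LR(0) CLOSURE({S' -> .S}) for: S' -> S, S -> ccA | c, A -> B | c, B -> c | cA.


Start: S' -> .S
For each item with dot before a nonterminal B, add B -> .γ for every B-production
Closure: [S' -> .S, S -> .ccA, S -> .c]


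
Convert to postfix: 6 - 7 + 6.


Left to right (same or higher precedence on left)
Postfix: 6 7 - 6 +


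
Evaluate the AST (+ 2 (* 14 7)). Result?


Evaluate inner: (* 14 7) = 98
Evaluate root: (+ 2 98) = 100
Result: 100


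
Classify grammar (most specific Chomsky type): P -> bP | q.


Right-linear: every RHS is a terminal or a terminal followed by one nonterminal
Classification: Type 3 (Regular)


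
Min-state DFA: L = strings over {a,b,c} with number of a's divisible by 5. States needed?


Track (count of a) mod 5: states 0..4, accept at 0
Minimal DFA: 5 states


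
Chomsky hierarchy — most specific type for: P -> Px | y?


Left-linear: every RHS is a terminal or one nonterminal followed by a terminal
Classification: Type 3 (Regular)


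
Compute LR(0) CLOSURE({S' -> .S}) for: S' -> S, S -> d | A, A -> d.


Start: S' -> .S
For each item with dot before a nonterminal B, add B -> .γ for every B-production
Closure: [S' -> .S, S -> .d, S -> .A, A -> .d]


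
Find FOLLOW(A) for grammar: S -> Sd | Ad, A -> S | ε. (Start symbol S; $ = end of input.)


$ ∈ FOLLOW(S). For each A -> αBβ: add FIRST(β)\{ε} to FOLLOW(B); if β nullable, add FOLLOW(A).
FOLLOW(A) = {d}


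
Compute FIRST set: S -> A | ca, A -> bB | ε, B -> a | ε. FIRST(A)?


Per alternative of A: FIRST(bB) = {b}; FIRST(ε) = {ε}
FIRST(A) = {b, ε}


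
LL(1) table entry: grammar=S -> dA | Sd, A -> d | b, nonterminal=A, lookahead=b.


For [A, b]: 'b' ∈ FIRST(b)
Entry: A -> b


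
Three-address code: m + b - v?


Break into single-operator statements:
t1 = m + b
t2 = t1 - v


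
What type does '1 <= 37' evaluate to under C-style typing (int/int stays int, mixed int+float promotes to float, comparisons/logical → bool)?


Operand types: int <= int
Rule: comparison yields bool
Result type: bool


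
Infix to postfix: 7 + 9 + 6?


Left to right (same or higher precedence on left)
Postfix: 7 9 + 6 +


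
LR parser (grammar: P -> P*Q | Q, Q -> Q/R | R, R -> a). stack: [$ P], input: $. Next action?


start symbol P on stack, input exhausted
Action: accept


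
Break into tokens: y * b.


Scan left to right, longest-match per lexeme
Tokens: ID(y), OP(*), ID(b)


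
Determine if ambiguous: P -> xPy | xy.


balanced x^n…y^n: each string has a unique parse
Unambiguous


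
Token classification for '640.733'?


Pattern: digits with a decimal point
Type: FLOAT_LITERAL


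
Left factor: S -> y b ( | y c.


Common prefix: 'y'
Factored: S -> y S', S' -> b ( | c


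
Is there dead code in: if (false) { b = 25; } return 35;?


condition is constant false, so the whole block is unreachable
Dead: 'if (false) { b = 25; }'


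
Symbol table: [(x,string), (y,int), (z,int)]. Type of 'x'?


Lookup 'x' → type string


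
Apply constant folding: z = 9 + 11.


9 + 11 = 20 at compile time
Optimized: z = 20


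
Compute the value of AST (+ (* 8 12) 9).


Evaluate inner: (* 8 12) = 96
Evaluate root: (+ 96 9) = 105
Result: 105


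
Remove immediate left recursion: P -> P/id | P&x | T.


Left-recursive alternatives: P/id, P&x; non-recursive: T
Introduce P': P -> TP', P' -> /idP' | &xP' | ε


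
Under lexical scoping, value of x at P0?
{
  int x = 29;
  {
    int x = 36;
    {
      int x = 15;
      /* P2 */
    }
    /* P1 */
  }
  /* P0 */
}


x declared in the same block as P0
x = 29


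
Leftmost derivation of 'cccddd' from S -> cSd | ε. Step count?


Derivation: S => cSd => ccSdd => cccSddd => cccddd
Steps: 4


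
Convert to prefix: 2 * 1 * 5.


left-to-right (same/higher precedence on left): tree is (* (* 2 1) 5)
Prefix: * * 2 1 5


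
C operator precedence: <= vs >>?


'>>' is shift (level 8); '<=' is relational (level 7)
Higher level binds tighter
'>>' has higher precedence than '<='


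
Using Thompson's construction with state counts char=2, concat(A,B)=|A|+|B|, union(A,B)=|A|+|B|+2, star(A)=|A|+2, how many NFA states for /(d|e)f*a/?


Syntax tree has 4 char leaf(s), 1 union(s), 1 star(s)
chars contribute 4×2 = 8; each union adds +2; each star adds +2
Total: 8 + 2 + 2 = 12 states


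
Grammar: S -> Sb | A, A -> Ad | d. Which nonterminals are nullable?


A nonterminal is nullable iff some alternative derives ε (directly, or every symbol in it is nullable)
Nullable: {}


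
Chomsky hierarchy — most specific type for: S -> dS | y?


Right-linear: every RHS is a terminal or a terminal followed by one nonterminal
Classification: Type 3 (Regular)


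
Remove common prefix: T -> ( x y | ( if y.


Common prefix: '('
Factored: T -> ( T', T' -> x y | if y


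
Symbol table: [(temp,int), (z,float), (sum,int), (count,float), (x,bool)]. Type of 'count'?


Lookup 'count' → type float


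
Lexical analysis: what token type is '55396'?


Pattern: digits only
Type: INTEGER_LITERAL


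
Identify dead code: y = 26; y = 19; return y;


first assignment to y is overwritten before any read
Dead: 'y = 26'


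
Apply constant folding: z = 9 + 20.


9 + 20 = 29 at compile time
Optimized: z = 29


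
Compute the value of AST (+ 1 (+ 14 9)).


Evaluate inner: (+ 14 9) = 23
Evaluate root: (+ 1 23) = 24
Result: 24


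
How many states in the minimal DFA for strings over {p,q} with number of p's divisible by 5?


Track (count of p) mod 5: states 0..4, accept at 0
Minimal DFA: 5 states


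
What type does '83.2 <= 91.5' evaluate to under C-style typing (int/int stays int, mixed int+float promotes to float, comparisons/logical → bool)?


Operand types: float <= float
Rule: comparison yields bool
Result type: bool


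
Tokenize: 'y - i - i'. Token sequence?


Scan left to right, longest-match per lexeme
Tokens: ID(y), OP(-), ID(i), OP(-), ID(i)


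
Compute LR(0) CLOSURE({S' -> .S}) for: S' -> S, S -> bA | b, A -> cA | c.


Start: S' -> .S
For each item with dot before a nonterminal B, add B -> .γ for every B-production
Closure: [S' -> .S, S -> .bA, S -> .b]


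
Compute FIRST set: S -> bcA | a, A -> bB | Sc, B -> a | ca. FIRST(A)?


Per alternative of A: FIRST(bB) = {b}; FIRST(Sc) = {a, b}
FIRST(A) = {a, b}


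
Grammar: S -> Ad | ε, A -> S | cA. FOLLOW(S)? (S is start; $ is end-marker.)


$ ∈ FOLLOW(S). For each A -> αBβ: add FIRST(β)\{ε} to FOLLOW(B); if β nullable, add FOLLOW(A).
FOLLOW(S) = {$, d}


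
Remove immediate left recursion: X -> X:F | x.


Left-recursive alternatives: X:F; non-recursive: x
Introduce X': X -> xX', X' -> :FX' | ε


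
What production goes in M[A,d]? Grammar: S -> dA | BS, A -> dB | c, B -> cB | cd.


For [A, d]: 'd' ∈ FIRST(dB)
Entry: A -> dB


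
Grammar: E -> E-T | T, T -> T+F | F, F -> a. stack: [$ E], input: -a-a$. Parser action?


shift '-' to continue E -> E-T
Action: shift


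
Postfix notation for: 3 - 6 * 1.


* has higher precedence, evaluate 6*1 first
Postfix: 3 6 1 * -


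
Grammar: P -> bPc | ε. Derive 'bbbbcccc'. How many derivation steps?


Derivation: P => bPc => bbPcc => bbbPccc => bbbbPcccc => bbbbcccc
Steps: 5


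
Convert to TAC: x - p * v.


Break into single-operator statements:
t1 = p * v
t2 = x - t1


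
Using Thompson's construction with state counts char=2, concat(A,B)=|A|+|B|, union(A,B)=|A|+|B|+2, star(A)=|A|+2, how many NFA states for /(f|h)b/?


Syntax tree has 3 char leaf(s), 1 union(s), 0 star(s)
chars contribute 3×2 = 6; each union adds +2; each star adds +2
Total: 6 + 2 + 0 = 8 states


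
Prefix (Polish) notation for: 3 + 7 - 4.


left-to-right (same/higher precedence on left): tree is (- (+ 3 7) 4)
Prefix: - + 3 7 4


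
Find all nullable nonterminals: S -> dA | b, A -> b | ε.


A nonterminal is nullable iff some alternative derives ε (directly, or every symbol in it is nullable)
Nullable: {A}


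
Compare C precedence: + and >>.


'+' is additive (level 9); '>>' is shift (level 8)
Higher level binds tighter
'+' has higher precedence than '>>'


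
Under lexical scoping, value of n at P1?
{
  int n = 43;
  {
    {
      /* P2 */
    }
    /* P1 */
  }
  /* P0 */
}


P1's block does not declare n; resolves to the enclosing declaration at depth 0
n = 43


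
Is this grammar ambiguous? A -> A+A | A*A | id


'id+id*id' has two parse trees (no precedence encoded between + and *)
Ambiguous


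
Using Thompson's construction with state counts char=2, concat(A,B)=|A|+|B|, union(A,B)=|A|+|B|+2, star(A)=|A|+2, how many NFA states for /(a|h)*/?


Syntax tree has 2 char leaf(s), 1 union(s), 1 star(s)
chars contribute 2×2 = 4; each union adds +2; each star adds +2
Total: 4 + 2 + 2 = 8 states


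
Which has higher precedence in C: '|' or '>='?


'>=' is relational (level 7); '|' is bitwise OR (level 3)
Higher level binds tighter
'>=' has higher precedence than '|'


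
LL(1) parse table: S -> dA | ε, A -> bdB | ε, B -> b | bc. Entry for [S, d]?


For [S, d]: 'd' ∈ FIRST(dA)
Entry: S -> dA


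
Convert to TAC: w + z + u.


Break into single-operator statements:
t1 = w + z
t2 = t1 + u


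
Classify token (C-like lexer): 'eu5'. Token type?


Pattern: letter/underscore followed by alphanumerics, not a keyword
Type: IDENTIFIER


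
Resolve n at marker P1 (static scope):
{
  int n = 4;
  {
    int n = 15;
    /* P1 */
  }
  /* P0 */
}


n declared in the same block as P1
n = 15


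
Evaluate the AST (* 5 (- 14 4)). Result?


Evaluate inner: (- 14 4) = 10
Evaluate root: (* 5 10) = 50
Result: 50


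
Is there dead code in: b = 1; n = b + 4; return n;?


b is read by n's definition; n is returned
No dead code


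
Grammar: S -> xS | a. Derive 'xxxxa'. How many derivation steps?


Derivation: S => xS => xxS => xxxS => xxxxS => xxxxa
Steps: 5


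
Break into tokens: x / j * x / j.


Scan left to right, longest-match per lexeme
Tokens: ID(x), OP(/), ID(j), OP(*), ID(x), OP(/), ID(j)


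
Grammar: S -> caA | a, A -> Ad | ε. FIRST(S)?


Per alternative of S: FIRST(caA) = {c}; FIRST(a) = {a}
FIRST(S) = {a, c}


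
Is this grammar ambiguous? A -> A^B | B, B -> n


precedence layered via separate nonterminal B: deterministic
Unambiguous


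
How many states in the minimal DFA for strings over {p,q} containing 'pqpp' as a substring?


KMP-style automaton: 4 progress states + 1 absorbing accept = 5
Minimal DFA: 5 states


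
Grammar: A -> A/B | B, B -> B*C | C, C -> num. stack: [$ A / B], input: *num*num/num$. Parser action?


'*' can extend B; shift to build B -> B*C
Action: shift


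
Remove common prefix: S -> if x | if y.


Common prefix: 'if'
Factored: S -> if S', S' -> x | y


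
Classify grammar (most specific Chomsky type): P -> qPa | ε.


Single nonterminal LHS, but q^n a^n is not regular
Classification: Type 2 (Context-Free)


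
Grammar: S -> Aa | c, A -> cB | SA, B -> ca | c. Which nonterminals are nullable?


A nonterminal is nullable iff some alternative derives ε (directly, or every symbol in it is nullable)
Nullable: {}


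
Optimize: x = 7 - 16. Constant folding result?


7 - 16 = -9 at compile time
Optimized: x = -9


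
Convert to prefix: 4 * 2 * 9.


left-to-right (same/higher precedence on left): tree is (* (* 4 2) 9)
Prefix: * * 4 2 9


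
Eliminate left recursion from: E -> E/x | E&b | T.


Left-recursive alternatives: E/x, E&b; non-recursive: T
Introduce E': E -> TE', E' -> /xE' | &bE' | ε


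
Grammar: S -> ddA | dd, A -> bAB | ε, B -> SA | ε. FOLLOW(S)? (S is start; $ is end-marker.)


$ ∈ FOLLOW(S). For each A -> αBβ: add FIRST(β)\{ε} to FOLLOW(B); if β nullable, add FOLLOW(A).
FOLLOW(S) = {$, b, d}


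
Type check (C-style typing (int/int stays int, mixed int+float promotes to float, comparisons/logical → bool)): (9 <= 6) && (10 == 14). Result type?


Operand types: bool && bool
Rule: logical operators take bool operands and yield bool
Result type: bool


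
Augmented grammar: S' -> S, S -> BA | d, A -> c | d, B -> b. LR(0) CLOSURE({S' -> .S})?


Start: S' -> .S
For each item with dot before a nonterminal B, add B -> .γ for every B-production
Closure: [S' -> .S, S -> .BA, S -> .d, B -> .b]


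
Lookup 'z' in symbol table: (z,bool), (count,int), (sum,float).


Lookup 'z' → type bool


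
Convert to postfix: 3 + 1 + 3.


Left to right (same or higher precedence on left)
Postfix: 3 1 + 3 +


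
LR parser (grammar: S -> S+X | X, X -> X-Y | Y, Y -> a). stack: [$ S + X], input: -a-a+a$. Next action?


'-' can extend X; shift to build X -> X-Y
Action: shift


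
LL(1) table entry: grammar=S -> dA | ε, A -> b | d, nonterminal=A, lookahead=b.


For [A, b]: 'b' ∈ FIRST(b)
Entry: A -> b


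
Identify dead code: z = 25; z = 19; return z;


first assignment to z is overwritten before any read
Dead: 'z = 25'


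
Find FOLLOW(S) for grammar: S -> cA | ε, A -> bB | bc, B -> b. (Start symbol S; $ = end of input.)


$ ∈ FOLLOW(S). For each A -> αBβ: add FIRST(β)\{ε} to FOLLOW(B); if β nullable, add FOLLOW(A).
FOLLOW(S) = {$}


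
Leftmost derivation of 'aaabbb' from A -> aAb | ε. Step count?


Derivation: A => aAb => aaAbb => aaaAbbb => aaabbb
Steps: 4


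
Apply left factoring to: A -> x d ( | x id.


Common prefix: 'x'
Factored: A -> x A', A' -> d ( | id


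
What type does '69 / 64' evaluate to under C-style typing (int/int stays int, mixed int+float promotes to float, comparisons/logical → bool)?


Operand types: int / int
Rule: mixed int/float promotes to float; int/int stays int
Result type: int


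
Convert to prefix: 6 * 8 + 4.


left-to-right (same/higher precedence on left): tree is (+ (* 6 8) 4)
Prefix: + * 6 8 4


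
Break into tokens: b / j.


Scan left to right, longest-match per lexeme
Tokens: ID(b), OP(/), ID(j)


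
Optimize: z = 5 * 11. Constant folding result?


5 * 11 = 55 at compile time
Optimized: z = 55


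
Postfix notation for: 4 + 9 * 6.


* has higher precedence, evaluate 9*6 first
Postfix: 4 9 6 * +


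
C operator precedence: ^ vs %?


'%' is multiplicative (level 10); '^' is bitwise XOR (level 4)
Higher level binds tighter
'%' has higher precedence than '^'


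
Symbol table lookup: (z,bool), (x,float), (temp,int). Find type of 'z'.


Lookup 'z' → type bool


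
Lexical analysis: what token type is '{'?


Pattern: delimiter/punctuation
Type: PUNCTUATION


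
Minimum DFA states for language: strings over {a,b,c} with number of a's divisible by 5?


Track (count of a) mod 5: states 0..4, accept at 0
Minimal DFA: 5 states


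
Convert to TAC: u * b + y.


Break into single-operator statements:
t1 = u * b
t2 = t1 + y


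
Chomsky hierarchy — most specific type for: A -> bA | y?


Right-linear: every RHS is a terminal or a terminal followed by one nonterminal
Classification: Type 3 (Regular)


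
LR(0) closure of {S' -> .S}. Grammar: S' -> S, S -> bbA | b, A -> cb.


Start: S' -> .S
For each item with dot before a nonterminal B, add B -> .γ for every B-production
Closure: [S' -> .S, S -> .bbA, S -> .b]


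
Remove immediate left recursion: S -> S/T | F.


Left-recursive alternatives: S/T; non-recursive: F
Introduce S': S -> FS', S' -> /TS' | ε


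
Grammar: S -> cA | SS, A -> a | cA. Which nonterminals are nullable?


A nonterminal is nullable iff some alternative derives ε (directly, or every symbol in it is nullable)
Nullable: {}


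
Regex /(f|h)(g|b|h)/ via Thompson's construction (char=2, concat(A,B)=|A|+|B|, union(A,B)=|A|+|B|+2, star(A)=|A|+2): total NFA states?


Syntax tree has 5 char leaf(s), 3 union(s), 0 star(s)
chars contribute 5×2 = 10; each union adds +2; each star adds +2
Total: 10 + 6 + 0 = 16 states


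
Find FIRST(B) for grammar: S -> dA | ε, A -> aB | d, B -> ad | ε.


Per alternative of B: FIRST(ad) = {a}; FIRST(ε) = {ε}
FIRST(B) = {a, ε}


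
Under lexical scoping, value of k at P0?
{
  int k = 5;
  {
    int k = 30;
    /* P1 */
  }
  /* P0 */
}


k declared in the same block as P0
k = 5


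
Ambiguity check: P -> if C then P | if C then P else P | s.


dangling else: 'if C then if C then s else s' parses two ways
Ambiguous


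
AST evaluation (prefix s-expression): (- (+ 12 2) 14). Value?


Evaluate inner: (+ 12 2) = 14
Evaluate root: (- 14 14) = 0
Result: 0


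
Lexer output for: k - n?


Scan left to right, longest-match per lexeme
Tokens: ID(k), OP(-), ID(n)


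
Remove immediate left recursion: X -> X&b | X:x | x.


Left-recursive alternatives: X&b, X:x; non-recursive: x
Introduce X': X -> xX', X' -> &bX' | :xX' | ε


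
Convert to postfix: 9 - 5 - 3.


Left to right (same or higher precedence on left)
Postfix: 9 5 - 3 -


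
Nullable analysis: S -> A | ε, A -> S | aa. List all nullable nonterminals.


A nonterminal is nullable iff some alternative derives ε (directly, or every symbol in it is nullable)
Nullable: {A, S}


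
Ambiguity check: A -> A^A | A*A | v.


'v^v*v' has two parse trees (no precedence encoded between ^ and *)
Ambiguous


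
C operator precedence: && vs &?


'&' is bitwise AND (level 5); '&&' is logical AND (level 2)
Higher level binds tighter
'&' has higher precedence than '&&'


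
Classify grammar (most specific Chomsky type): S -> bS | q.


Right-linear: every RHS is a terminal or a terminal followed by one nonterminal
Classification: Type 3 (Regular)


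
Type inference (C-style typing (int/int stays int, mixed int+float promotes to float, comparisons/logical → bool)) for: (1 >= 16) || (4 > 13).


Operand types: bool || bool
Rule: logical operators take bool operands and yield bool
Result type: bool


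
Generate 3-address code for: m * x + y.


Break into single-operator statements:
t1 = m * x
t2 = t1 + y


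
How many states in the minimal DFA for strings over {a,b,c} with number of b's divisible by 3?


Track (count of b) mod 3: states 0..2, accept at 0
Minimal DFA: 3 states


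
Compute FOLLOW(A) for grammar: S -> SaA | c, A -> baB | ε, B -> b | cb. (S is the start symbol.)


$ ∈ FOLLOW(S). For each A -> αBβ: add FIRST(β)\{ε} to FOLLOW(B); if β nullable, add FOLLOW(A).
FOLLOW(A) = {$, a}


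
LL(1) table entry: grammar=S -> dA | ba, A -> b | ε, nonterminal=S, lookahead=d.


For [S, d]: 'd' ∈ FIRST(dA)
Entry: S -> dA


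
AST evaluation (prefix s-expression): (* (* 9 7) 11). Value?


Evaluate inner: (* 9 7) = 63
Evaluate root: (* 63 11) = 693
Result: 693


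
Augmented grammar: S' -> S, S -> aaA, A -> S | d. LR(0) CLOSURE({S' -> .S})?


Start: S' -> .S
For each item with dot before a nonterminal B, add B -> .γ for every B-production
Closure: [S' -> .S, S -> .aaA]


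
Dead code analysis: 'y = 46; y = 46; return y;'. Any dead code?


first assignment to y is overwritten before any read
Dead: 'y = 46'


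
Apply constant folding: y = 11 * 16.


11 * 16 = 176 at compile time
Optimized: y = 176


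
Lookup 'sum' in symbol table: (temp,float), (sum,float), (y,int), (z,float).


Lookup 'sum' → type float


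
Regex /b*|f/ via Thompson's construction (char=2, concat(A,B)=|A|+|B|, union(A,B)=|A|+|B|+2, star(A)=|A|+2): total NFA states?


Syntax tree has 2 char leaf(s), 1 union(s), 1 star(s)
chars contribute 2×2 = 4; each union adds +2; each star adds +2
Total: 4 + 2 + 2 = 8 states


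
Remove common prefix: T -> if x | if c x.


Common prefix: 'if'
Factored: T -> if T', T' -> x | c x


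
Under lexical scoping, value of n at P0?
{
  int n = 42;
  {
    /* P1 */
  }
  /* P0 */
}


n declared in the same block as P0
n = 42


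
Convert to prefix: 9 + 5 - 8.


left-to-right (same/higher precedence on left): tree is (- (+ 9 5) 8)
Prefix: - + 9 5 8


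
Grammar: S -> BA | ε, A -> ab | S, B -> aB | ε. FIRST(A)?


Per alternative of A: FIRST(ab) = {a}; FIRST(S) = {a, ε}
FIRST(A) = {a, ε}


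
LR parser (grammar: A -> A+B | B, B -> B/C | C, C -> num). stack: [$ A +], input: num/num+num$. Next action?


no handle ('A+' is not any RHS); shift 'num'
Action: shift


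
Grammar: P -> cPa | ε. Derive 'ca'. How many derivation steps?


Derivation: P => cPa => ca
Steps: 2


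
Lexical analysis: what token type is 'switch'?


Pattern: reserved word
Type: KEYWORD


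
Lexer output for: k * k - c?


Scan left to right, longest-match per lexeme
Tokens: ID(k), OP(*), ID(k), OP(-), ID(c)


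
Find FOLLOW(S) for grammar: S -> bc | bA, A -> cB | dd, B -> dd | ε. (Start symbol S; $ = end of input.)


$ ∈ FOLLOW(S). For each A -> αBβ: add FIRST(β)\{ε} to FOLLOW(B); if β nullable, add FOLLOW(A).
FOLLOW(S) = {$}


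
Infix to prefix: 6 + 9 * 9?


'*' binds tighter: tree is (+ 6 (* 9 9))
Prefix: + 6 * 9 9


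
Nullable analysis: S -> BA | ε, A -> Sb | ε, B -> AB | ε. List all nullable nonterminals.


A nonterminal is nullable iff some alternative derives ε (directly, or every symbol in it is nullable)
Nullable: {A, B, S}


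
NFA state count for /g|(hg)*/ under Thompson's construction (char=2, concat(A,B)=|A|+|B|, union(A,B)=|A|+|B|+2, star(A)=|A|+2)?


Syntax tree has 3 char leaf(s), 1 union(s), 1 star(s)
chars contribute 3×2 = 6; each union adds +2; each star adds +2
Total: 6 + 2 + 2 = 10 states


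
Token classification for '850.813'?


Pattern: digits with a decimal point
Type: FLOAT_LITERAL


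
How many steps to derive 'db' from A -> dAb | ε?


Derivation: A => dAb => db
Steps: 2


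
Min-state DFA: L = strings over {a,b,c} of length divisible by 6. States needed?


Track length mod 6: states 0..5, accept at 0
Minimal DFA: 6 states


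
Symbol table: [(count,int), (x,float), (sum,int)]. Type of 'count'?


Lookup 'count' → type int


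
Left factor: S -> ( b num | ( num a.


Common prefix: '('
Factored: S -> ( S', S' -> b num | num a


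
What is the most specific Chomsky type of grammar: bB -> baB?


LHS has context (more than one symbol) and |LHS| ≤ |RHS|
Classification: Type 1 (Context-Sensitive)


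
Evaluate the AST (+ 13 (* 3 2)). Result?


Evaluate inner: (* 3 2) = 6
Evaluate root: (+ 13 6) = 19
Result: 19


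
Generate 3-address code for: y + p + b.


Break into single-operator statements:
t1 = y + p
t2 = t1 + b


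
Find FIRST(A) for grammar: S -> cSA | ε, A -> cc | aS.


Per alternative of A: FIRST(cc) = {c}; FIRST(aS) = {a}
FIRST(A) = {a, c}


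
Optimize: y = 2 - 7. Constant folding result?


2 - 7 = -5 at compile time
Optimized: y = -5


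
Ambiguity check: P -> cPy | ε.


balanced c^n…y^n: each string has a unique parse
Unambiguous


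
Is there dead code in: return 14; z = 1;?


statement follows a return and is unreachable
Dead: 'z = 1'


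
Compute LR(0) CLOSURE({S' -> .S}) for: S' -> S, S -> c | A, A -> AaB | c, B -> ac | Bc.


Start: S' -> .S
For each item with dot before a nonterminal B, add B -> .γ for every B-production
Closure: [S' -> .S, S -> .c, S -> .A, A -> .AaB, A -> .c]


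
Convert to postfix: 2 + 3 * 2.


* has higher precedence, evaluate 3*2 first
Postfix: 2 3 2 * +


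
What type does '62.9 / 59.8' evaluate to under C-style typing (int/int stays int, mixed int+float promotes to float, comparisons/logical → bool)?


Operand types: float / float
Rule: mixed int/float promotes to float; int/int stays int
Result type: float


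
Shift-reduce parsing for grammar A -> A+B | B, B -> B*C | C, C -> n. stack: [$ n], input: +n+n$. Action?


'n' on top is the handle for C -> n
Action: reduce (C -> n)


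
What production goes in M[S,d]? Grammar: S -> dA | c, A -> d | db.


For [S, d]: 'd' ∈ FIRST(dA)
Entry: S -> dA


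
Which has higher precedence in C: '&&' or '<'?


'<' is relational (level 7); '&&' is logical AND (level 2)
Higher level binds tighter
'<' has higher precedence than '&&'


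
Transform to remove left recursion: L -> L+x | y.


Left-recursive alternatives: L+x; non-recursive: y
Introduce L': L -> yL', L' -> +xL' | ε


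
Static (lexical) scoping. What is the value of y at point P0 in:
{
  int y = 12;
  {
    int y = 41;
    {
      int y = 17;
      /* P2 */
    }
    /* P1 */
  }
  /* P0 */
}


y declared in the same block as P0
y = 12


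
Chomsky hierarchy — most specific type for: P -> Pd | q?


Left-linear: every RHS is a terminal or one nonterminal followed by a terminal
Classification: Type 3 (Regular)


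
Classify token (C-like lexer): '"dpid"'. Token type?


Pattern: double-quoted sequence
Type: STRING_LITERAL


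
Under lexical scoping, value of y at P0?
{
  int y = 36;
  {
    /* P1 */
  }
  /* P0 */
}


y declared in the same block as P0
y = 36


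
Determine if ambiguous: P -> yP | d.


right-linear, alternatives start with distinct terminals 'y' vs 'd': unique leftmost derivation
Unambiguous


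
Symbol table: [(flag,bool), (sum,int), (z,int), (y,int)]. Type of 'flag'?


Lookup 'flag' → type bool


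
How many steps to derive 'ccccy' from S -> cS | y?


Derivation: S => cS => ccS => cccS => ccccS => ccccy
Steps: 5


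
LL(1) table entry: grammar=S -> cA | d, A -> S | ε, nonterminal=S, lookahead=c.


For [S, c]: 'c' ∈ FIRST(cA)
Entry: S -> cA


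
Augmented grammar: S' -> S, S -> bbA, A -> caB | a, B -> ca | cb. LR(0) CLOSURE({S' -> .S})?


Start: S' -> .S
For each item with dot before a nonterminal B, add B -> .γ for every B-production
Closure: [S' -> .S, S -> .bbA]


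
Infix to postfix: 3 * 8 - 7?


Left to right (same or higher precedence on left)
Postfix: 3 8 * 7 -


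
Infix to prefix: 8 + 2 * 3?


'*' binds tighter: tree is (+ 8 (* 2 3))
Prefix: + 8 * 2 3


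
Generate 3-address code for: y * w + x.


Break into single-operator statements:
t1 = y * w
t2 = t1 + x


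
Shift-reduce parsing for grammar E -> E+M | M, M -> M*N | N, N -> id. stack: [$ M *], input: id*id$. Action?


no handle; shift 'id'
Action: shift


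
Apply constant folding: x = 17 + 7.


17 + 7 = 24 at compile time
Optimized: x = 24


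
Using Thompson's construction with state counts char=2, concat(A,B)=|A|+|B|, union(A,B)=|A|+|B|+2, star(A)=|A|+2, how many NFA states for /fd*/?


Syntax tree has 2 char leaf(s), 0 union(s), 1 star(s)
chars contribute 2×2 = 4; each union adds +2; each star adds +2
Total: 4 + 0 + 2 = 6 states


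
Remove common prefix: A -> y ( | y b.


Common prefix: 'y'
Factored: A -> y A', A' -> ( | b


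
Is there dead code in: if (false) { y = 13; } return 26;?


condition is constant false, so the whole block is unreachable
Dead: 'if (false) { y = 13; }'


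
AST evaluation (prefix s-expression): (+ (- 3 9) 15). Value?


Evaluate inner: (- 3 9) = -6
Evaluate root: (+ -6 15) = 9
Result: 9


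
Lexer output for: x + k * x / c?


Scan left to right, longest-match per lexeme
Tokens: ID(x), OP(+), ID(k), OP(*), ID(x), OP(/), ID(c)


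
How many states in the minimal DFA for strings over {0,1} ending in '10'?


Track the longest suffix of input matching a prefix of '10': 3 classes (prefixes of length 0..2)
Minimal DFA: 3 states


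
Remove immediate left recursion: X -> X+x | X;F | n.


Left-recursive alternatives: X+x, X;F; non-recursive: n
Introduce X': X -> nX', X' -> +xX' | ;FX' | ε


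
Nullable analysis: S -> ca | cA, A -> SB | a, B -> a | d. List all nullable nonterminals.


A nonterminal is nullable iff some alternative derives ε (directly, or every symbol in it is nullable)
Nullable: {}


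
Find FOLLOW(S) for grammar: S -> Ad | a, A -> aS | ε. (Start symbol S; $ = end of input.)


$ ∈ FOLLOW(S). For each A -> αBβ: add FIRST(β)\{ε} to FOLLOW(B); if β nullable, add FOLLOW(A).
FOLLOW(S) = {$, d}


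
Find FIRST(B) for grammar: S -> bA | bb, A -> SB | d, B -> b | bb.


Per alternative of B: FIRST(b) = {b}; FIRST(bb) = {b}
FIRST(B) = {b}


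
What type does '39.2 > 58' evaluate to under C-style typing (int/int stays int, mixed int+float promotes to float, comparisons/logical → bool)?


Operand types: float > int
Rule: comparison yields bool
Result type: bool


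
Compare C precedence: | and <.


'<' is relational (level 7); '|' is bitwise OR (level 3)
Higher level binds tighter
'<' has higher precedence than '|'


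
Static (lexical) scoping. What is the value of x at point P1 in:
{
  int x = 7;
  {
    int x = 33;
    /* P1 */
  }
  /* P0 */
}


x declared in the same block as P1
x = 33


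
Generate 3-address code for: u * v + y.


Break into single-operator statements:
t1 = u * v
t2 = t1 + y


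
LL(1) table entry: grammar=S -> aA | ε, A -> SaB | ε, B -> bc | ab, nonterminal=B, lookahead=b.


For [B, b]: 'b' ∈ FIRST(bc)
Entry: B -> bc


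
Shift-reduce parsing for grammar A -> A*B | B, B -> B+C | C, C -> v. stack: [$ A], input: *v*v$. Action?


shift '*' to continue A -> A*B
Action: shift


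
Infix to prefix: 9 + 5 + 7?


left-to-right (same/higher precedence on left): tree is (+ (+ 9 5) 7)
Prefix: + + 9 5 7


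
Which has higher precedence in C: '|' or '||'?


'|' is bitwise OR (level 3); '||' is logical OR (level 1)
Higher level binds tighter
'|' has higher precedence than '||'


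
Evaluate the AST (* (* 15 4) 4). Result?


Evaluate inner: (* 15 4) = 60
Evaluate root: (* 60 4) = 240
Result: 240


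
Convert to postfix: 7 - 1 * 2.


* has higher precedence, evaluate 1*2 first
Postfix: 7 1 2 * -


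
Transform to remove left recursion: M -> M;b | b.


Left-recursive alternatives: M;b; non-recursive: b
Introduce M': M -> bM', M' -> ;bM' | ε


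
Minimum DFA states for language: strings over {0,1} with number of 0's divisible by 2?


Track (count of 0) mod 2: states 0..1, accept at 0
Minimal DFA: 2 states


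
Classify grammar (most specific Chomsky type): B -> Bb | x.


Left-linear: every RHS is a terminal or one nonterminal followed by a terminal
Classification: Type 3 (Regular)


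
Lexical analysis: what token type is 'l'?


Pattern: letter/underscore followed by alphanumerics, not a keyword
Type: IDENTIFIER


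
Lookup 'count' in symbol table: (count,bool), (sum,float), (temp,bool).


Lookup 'count' → type bool


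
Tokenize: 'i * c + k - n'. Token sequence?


Scan left to right, longest-match per lexeme
Tokens: ID(i), OP(*), ID(c), OP(+), ID(k), OP(-), ID(n)


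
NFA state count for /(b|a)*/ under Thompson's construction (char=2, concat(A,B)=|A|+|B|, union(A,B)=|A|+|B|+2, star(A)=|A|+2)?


Syntax tree has 2 char leaf(s), 1 union(s), 1 star(s)
chars contribute 2×2 = 4; each union adds +2; each star adds +2
Total: 4 + 2 + 2 = 8 states


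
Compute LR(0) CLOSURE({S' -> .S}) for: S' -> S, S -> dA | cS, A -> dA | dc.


Start: S' -> .S
For each item with dot before a nonterminal B, add B -> .γ for every B-production
Closure: [S' -> .S, S -> .dA, S -> .cS]


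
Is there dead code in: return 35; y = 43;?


statement follows a return and is unreachable
Dead: 'y = 43'


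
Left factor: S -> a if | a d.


Common prefix: 'a'
Factored: S -> a S', S' -> if | d


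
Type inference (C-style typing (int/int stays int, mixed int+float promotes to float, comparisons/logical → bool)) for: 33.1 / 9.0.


Operand types: float / float
Rule: mixed int/float promotes to float; int/int stays int
Result type: float


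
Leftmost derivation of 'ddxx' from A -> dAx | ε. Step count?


Derivation: A => dAx => ddAxx => ddxx
Steps: 3


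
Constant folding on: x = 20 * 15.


20 * 15 = 300 at compile time
Optimized: x = 300


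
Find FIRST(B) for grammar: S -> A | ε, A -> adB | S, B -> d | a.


Per alternative of B: FIRST(d) = {d}; FIRST(a) = {a}
FIRST(B) = {a, d}


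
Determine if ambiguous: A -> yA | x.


right-linear, alternatives start with distinct terminals 'y' vs 'x': unique leftmost derivation
Unambiguous


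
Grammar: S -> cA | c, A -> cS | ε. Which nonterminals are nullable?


A nonterminal is nullable iff some alternative derives ε (directly, or every symbol in it is nullable)
Nullable: {A}


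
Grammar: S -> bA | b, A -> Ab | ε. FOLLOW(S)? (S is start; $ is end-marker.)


$ ∈ FOLLOW(S). For each A -> αBβ: add FIRST(β)\{ε} to FOLLOW(B); if β nullable, add FOLLOW(A).
FOLLOW(S) = {$}
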